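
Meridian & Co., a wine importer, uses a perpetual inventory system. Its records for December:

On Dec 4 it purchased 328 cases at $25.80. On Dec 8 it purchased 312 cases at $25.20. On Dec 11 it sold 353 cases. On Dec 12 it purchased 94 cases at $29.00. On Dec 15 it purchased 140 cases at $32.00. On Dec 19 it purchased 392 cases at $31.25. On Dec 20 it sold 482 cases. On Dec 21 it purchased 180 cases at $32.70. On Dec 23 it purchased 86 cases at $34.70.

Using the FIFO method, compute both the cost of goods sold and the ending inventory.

COGS = $22,282.80; ending inventory = $22,368.20

Dec 11, 353 sold [FIFO — oldest first]: 328 @ $25.80 + 25 @ $25.20 = $9,092.40
Dec 20, 482 sold [FIFO — oldest first]: 287 @ $25.20 + 94 @ $29.00 + 101 @ $32.00 = $13,190.40
Total COGS = $9,092.40 + $13,190.40 = $22,282.80
Ending inventory: 39 @ $32.00 + 392 @ $31.25 + 180 @ $32.70 + 86 @ $34.70 = $22,368.20
Check: goods available $44,651.00 = COGS $22,282.80 + ending $22,368.20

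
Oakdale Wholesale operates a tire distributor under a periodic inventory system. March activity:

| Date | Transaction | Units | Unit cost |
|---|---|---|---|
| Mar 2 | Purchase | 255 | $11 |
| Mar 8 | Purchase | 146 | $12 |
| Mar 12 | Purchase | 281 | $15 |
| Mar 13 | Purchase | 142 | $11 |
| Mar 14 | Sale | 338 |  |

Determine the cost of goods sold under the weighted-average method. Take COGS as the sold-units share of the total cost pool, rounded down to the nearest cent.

Mar 14, sell 338: 338/824 × $10,334.00 → $4,238.94
Ending inventory (cost pool remaining) = $6,095.06

COGS = $4,238.94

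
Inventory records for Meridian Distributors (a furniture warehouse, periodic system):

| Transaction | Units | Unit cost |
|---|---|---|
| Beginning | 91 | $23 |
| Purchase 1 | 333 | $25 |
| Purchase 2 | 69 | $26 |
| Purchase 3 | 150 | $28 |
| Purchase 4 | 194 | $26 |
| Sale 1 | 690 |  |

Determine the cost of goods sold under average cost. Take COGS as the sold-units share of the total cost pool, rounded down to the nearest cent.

COGS = $17,687.74

Sale 1, sell 690: 690/837 × $21,456.00 → $17,687.74
Ending inventory (cost pool remaining) = $3,768.26
Check: goods available $21,456.00 = COGS $17,687.74 + ending $3,768.26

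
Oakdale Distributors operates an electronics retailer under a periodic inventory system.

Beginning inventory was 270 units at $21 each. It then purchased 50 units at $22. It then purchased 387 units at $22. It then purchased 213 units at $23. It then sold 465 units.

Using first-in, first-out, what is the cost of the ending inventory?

Ending inventory = $10,223

Sale 1 (465) [FIFO — oldest first]: 270 @ $21 + 50 @ $22 + 145 @ $22 = $9,960
Ending inventory: 242 @ $22 + 213 @ $23 = $10,223
Check: goods available $20,183 = COGS $9,960 + ending $10,223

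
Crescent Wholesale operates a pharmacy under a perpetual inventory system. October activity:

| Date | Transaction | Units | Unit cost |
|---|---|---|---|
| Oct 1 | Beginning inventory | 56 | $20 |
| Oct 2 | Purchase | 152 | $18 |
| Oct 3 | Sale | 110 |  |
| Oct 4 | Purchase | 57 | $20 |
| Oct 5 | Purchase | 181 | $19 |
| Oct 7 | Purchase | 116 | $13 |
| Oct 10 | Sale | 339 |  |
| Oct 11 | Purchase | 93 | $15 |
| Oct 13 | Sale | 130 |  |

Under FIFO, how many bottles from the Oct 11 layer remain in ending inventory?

76

Oct 3, 110 sold [FIFO — oldest first]: 56 @ $20 + 54 @ $18 = $2,092
Oct 10, 339 sold [FIFO — oldest first]: 98 @ $18 + 57 @ $20 + 181 @ $19 + 3 @ $13 = $6,382
Oct 13, 130 sold [FIFO — oldest first]: 113 @ $13 + 17 @ $15 = $1,724
Total COGS = $2,092 + $6,382 + $1,724 = $10,198
Ending inventory: 76 @ $15 = $1,140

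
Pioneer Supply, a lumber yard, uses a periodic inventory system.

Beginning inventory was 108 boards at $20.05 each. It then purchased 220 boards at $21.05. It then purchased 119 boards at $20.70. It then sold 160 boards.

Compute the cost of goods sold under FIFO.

COGS = $3,260.00

Sale 1 (160) [FIFO — oldest first]: 108 @ $20.05 + 52 @ $21.05 = $3,260.00
Ending inventory: 168 @ $21.05 + 119 @ $20.70 = $5,999.70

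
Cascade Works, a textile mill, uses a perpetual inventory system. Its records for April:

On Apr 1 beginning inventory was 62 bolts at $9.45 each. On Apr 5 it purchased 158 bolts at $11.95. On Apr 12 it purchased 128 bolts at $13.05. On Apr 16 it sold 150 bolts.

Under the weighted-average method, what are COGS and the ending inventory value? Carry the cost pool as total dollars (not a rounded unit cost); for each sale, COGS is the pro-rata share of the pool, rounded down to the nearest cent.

After Apr 1: 62 on hand, pool $585.90 (≈ $9.4500 each)
After Apr 5: 220 on hand, pool $2,474.00 (≈ $11.2455 each)
After Apr 12: 348 on hand, pool $4,144.40 (≈ $11.9092 each)
Apr 16, sell 150: 150/348 × $4,144.40 → $1,786.37
Ending inventory (cost pool remaining) = $2,358.03

COGS = $1,786.37; ending inventory = $2,358.03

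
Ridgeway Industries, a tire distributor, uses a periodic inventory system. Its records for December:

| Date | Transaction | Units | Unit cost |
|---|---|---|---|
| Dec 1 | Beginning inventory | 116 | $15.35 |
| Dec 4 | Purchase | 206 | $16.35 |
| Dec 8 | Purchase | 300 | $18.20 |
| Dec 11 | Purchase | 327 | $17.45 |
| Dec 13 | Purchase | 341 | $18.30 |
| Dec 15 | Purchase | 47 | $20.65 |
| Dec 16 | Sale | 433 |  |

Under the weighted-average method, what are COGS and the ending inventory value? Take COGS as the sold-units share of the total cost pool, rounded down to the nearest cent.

Dec 16, sell 433: 433/1337 × $23,525.70 → $7,619.01
Ending inventory (cost pool remaining) = $15,906.69

COGS = $7,619.01; ending inventory = $15,906.69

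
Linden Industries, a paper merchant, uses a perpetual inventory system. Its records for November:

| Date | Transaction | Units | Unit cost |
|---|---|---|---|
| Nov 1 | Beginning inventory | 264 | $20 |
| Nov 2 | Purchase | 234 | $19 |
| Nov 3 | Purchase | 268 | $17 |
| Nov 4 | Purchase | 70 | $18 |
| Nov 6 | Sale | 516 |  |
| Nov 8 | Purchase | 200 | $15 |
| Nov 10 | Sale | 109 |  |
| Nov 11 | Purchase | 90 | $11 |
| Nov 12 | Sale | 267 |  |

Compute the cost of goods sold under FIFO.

COGS = $16,382

Nov 6, 516 sold [FIFO — oldest first]: 264 @ $20 + 234 @ $19 + 18 @ $17 = $10,032
Nov 10, 109 sold [FIFO — oldest first]: 109 @ $17 = $1,853
Nov 12, 267 sold [FIFO — oldest first]: 141 @ $17 + 70 @ $18 + 56 @ $15 = $4,497
Total COGS = $10,032 + $1,853 + $4,497 = $16,382
Ending inventory: 144 @ $15 + 90 @ $11 = $3,150
Check: goods available $19,532 = COGS $16,382 + ending $3,150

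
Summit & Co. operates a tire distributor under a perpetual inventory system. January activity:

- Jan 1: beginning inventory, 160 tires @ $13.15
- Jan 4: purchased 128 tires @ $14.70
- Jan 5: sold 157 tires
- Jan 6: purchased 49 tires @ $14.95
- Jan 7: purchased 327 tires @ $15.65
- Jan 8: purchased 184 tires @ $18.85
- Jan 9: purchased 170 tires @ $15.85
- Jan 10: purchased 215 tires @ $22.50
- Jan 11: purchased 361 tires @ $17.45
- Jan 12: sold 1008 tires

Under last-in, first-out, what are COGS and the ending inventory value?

Jan 5, 157 sold [LIFO — newest first]: 128 @ $14.70 + 29 @ $13.15 = $2,262.95
Jan 12, 1008 sold [LIFO — newest first]: 361 @ $17.45 + 215 @ $22.50 + 170 @ $15.85 + 184 @ $18.85 + 78 @ $15.65 = $18,520.55
Total COGS = $2,262.95 + $18,520.55 = $20,783.50
Ending inventory: 131 @ $13.15 + 49 @ $14.95 + 249 @ $15.65 = $6,352.05
Check: goods available $27,135.55 = COGS $20,783.50 + ending $6,352.05

COGS = $20,783.50; ending inventory = $6,352.05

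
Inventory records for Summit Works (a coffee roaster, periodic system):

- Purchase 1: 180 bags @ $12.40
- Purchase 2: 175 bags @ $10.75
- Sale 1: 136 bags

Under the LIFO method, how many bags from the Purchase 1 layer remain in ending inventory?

Sale 1 (136) [LIFO — newest first]: 136 @ $10.75 = $1,462.00
Ending inventory: 180 @ $12.40 + 39 @ $10.75 = $2,651.25

180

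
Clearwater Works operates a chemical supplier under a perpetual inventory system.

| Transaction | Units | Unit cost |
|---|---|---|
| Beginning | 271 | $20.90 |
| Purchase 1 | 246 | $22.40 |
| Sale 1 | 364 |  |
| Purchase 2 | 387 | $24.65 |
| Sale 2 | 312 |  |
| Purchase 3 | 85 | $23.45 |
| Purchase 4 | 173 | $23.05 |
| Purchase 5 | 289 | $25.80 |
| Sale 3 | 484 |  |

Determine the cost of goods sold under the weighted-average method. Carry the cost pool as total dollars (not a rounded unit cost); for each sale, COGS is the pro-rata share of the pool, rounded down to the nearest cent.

After Beginning: 271 on hand, pool $5,663.90 (≈ $20.9000 each)
After Purchase 1: 517 on hand, pool $11,174.30 (≈ $21.6137 each)
Sale 1, sell 364: 364/517 × $11,174.30 → $7,867.39
After Purchase 2: 540 on hand, pool $12,846.46 (≈ $23.7897 each)
Sale 2, sell 312: 312/540 × $12,846.46 → $7,422.39
After Purchase 3: 313 on hand, pool $7,417.32 (≈ $23.6975 each)
After Purchase 4: 486 on hand, pool $11,404.97 (≈ $23.4670 each)
After Purchase 5: 775 on hand, pool $18,861.17 (≈ $24.3370 each)
Sale 3, sell 484: 484/775 × $18,861.17 → $11,779.10
Total COGS = $7,867.39 + $7,422.39 + $11,779.10 = $27,068.88
Ending inventory (cost pool remaining) = $7,082.07
Check: goods available $34,150.95 = COGS $27,068.88 + ending $7,082.07

COGS = $27,068.88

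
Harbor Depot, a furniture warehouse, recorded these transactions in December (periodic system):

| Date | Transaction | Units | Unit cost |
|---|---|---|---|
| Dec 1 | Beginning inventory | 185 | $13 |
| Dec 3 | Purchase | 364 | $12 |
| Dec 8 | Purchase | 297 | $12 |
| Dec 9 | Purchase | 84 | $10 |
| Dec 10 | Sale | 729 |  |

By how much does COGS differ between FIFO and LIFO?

FIFO COGS: 185 @ $13 + 364 @ $12 + 180 @ $12 = $8,933
LIFO COGS: 84 @ $10 + 297 @ $12 + 348 @ $12 = $8,580
Difference = |$8,933 − $8,580| = $353

$353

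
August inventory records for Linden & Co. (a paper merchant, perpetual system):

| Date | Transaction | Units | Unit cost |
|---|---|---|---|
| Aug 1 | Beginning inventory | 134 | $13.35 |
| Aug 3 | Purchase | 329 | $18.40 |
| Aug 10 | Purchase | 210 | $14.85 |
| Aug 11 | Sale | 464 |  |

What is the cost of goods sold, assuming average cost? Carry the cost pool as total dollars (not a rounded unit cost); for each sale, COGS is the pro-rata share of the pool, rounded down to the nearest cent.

After Aug 1: 134 on hand, pool $1,788.90 (≈ $13.3500 each)
After Aug 3: 463 on hand, pool $7,842.50 (≈ $16.9384 each)
After Aug 10: 673 on hand, pool $10,961.00 (≈ $16.2868 each)
Aug 11, sell 464: 464/673 × $10,961.00 → $7,557.06
Ending inventory (cost pool remaining) = $3,403.94

COGS = $7,557.06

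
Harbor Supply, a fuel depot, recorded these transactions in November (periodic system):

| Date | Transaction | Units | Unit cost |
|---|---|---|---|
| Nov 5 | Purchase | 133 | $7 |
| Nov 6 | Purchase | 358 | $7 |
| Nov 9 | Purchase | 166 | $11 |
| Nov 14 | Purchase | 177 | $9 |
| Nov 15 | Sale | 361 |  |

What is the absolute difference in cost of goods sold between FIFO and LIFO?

$1,018

FIFO COGS: 133 @ $7 + 228 @ $7 = $2,527
LIFO COGS: 177 @ $9 + 166 @ $11 + 18 @ $7 = $3,545
Difference = |$2,527 − $3,545| = $1,018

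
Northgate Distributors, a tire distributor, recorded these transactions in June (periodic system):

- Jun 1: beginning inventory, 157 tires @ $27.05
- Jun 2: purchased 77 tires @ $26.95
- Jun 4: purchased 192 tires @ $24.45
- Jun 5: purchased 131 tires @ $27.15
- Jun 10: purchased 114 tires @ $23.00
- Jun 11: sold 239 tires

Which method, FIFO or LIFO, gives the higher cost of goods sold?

FIFO

FIFO COGS: 157 @ $27.05 + 77 @ $26.95 + 5 @ $24.45 = $6,444.25
LIFO COGS: 114 @ $23.00 + 125 @ $27.15 = $6,015.75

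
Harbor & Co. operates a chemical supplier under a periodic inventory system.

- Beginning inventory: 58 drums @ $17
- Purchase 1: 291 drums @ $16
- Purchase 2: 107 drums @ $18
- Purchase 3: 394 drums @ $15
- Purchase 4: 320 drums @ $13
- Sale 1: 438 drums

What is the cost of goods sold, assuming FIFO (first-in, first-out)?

COGS = $7,244

Sale 1 (438) [FIFO — oldest first]: 58 @ $17 + 291 @ $16 + 89 @ $18 = $7,244
Ending inventory: 18 @ $18 + 394 @ $15 + 320 @ $13 = $10,394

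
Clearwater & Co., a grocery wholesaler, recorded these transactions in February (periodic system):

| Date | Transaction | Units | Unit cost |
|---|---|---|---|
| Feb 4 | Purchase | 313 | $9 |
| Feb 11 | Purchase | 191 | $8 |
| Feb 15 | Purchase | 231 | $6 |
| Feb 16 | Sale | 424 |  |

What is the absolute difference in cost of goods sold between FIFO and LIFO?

FIFO COGS: 313 @ $9 + 111 @ $8 = $3,705
LIFO COGS: 231 @ $6 + 191 @ $8 + 2 @ $9 = $2,932
Difference = |$3,705 − $2,932| = $773

$773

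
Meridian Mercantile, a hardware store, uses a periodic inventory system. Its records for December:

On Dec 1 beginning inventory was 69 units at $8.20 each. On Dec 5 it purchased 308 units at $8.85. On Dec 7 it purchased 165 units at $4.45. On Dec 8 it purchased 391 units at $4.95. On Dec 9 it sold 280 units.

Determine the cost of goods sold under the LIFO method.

Dec 9, 280 sold [LIFO — newest first]: 280 @ $4.95 = $1,386.00
Ending inventory: 69 @ $8.20 + 308 @ $8.85 + 165 @ $4.45 + 111 @ $4.95 = $4,575.30

COGS = $1,386.00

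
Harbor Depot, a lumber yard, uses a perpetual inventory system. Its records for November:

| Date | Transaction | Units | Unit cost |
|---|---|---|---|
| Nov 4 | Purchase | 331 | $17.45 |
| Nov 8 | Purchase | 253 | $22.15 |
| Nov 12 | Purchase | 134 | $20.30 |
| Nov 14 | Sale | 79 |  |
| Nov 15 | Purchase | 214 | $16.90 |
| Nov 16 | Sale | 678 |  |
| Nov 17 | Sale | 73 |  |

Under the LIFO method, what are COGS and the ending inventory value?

Nov 14, 79 sold [LIFO — newest first]: 79 @ $20.30 = $1,603.70
Nov 16, 678 sold [LIFO — newest first]: 214 @ $16.90 + 55 @ $20.30 + 253 @ $22.15 + 156 @ $17.45 = $13,059.25
Nov 17, 73 sold [LIFO — newest first]: 73 @ $17.45 = $1,273.85
Total COGS = $1,603.70 + $13,059.25 + $1,273.85 = $15,936.80
Ending inventory: 102 @ $17.45 = $1,779.90

COGS = $15,936.80; ending inventory = $1,779.90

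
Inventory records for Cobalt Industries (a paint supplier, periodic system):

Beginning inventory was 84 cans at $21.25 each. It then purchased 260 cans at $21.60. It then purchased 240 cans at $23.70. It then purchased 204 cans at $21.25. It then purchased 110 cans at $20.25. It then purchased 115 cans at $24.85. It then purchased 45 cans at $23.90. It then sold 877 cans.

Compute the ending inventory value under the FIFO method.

Ending inventory = $4,358.50

Sale 1 (877) [FIFO — oldest first]: 84 @ $21.25 + 260 @ $21.60 + 240 @ $23.70 + 204 @ $21.25 + 89 @ $20.25 = $19,226.25
Ending inventory: 21 @ $20.25 + 115 @ $24.85 + 45 @ $23.90 = $4,358.50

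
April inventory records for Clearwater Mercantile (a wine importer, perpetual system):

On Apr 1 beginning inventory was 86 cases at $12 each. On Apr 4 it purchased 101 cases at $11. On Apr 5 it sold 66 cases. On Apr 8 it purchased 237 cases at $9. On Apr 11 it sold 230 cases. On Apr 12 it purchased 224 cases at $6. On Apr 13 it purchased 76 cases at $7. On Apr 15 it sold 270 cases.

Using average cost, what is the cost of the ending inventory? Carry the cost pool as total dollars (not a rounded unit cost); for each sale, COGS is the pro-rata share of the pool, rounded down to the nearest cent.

Ending inventory = $1,157.11

After Apr 1: 86 on hand, pool $1,032.00 (≈ $12.0000 each)
After Apr 4: 187 on hand, pool $2,143.00 (≈ $11.4599 each)
Apr 5, sell 66: 66/187 × $2,143.00 → $756.35
After Apr 8: 358 on hand, pool $3,519.65 (≈ $9.8314 each)
Apr 11, sell 230: 230/358 × $3,519.65 → $2,261.22
After Apr 12: 352 on hand, pool $2,602.43 (≈ $7.3933 each)
After Apr 13: 428 on hand, pool $3,134.43 (≈ $7.3234 each)
Apr 15, sell 270: 270/428 × $3,134.43 → $1,977.32
Total COGS = $756.35 + $2,261.22 + $1,977.32 = $4,994.89
Ending inventory (cost pool remaining) = $1,157.11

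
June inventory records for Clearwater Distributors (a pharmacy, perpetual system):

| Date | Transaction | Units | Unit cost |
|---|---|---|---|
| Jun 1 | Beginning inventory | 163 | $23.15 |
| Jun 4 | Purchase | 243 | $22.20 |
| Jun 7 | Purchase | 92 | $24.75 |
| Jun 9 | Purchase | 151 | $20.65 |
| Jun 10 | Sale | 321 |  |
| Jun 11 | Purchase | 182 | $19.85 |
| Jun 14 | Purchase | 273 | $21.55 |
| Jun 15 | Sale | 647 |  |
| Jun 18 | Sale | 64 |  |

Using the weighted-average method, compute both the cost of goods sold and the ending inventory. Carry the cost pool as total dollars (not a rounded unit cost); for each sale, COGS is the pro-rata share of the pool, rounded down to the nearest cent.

After Jun 1: 163 on hand, pool $3,773.45 (≈ $23.1500 each)
After Jun 4: 406 on hand, pool $9,168.05 (≈ $22.5814 each)
After Jun 7: 498 on hand, pool $11,445.05 (≈ $22.9820 each)
After Jun 9: 649 on hand, pool $14,563.20 (≈ $22.4394 each)
Jun 10, sell 321: 321/649 × $14,563.20 → $7,203.06
After Jun 11: 510 on hand, pool $10,972.84 (≈ $21.5154 each)
After Jun 14: 783 on hand, pool $16,855.99 (≈ $21.5274 each)
Jun 15, sell 647: 647/783 × $16,855.99 → $13,928.25
Jun 18, sell 64: 64/136 × $2,927.74 → $1,377.76
Total COGS = $7,203.06 + $13,928.25 + $1,377.76 = $22,509.07
Ending inventory (cost pool remaining) = $1,549.98

COGS = $22,509.07; ending inventory = $1,549.98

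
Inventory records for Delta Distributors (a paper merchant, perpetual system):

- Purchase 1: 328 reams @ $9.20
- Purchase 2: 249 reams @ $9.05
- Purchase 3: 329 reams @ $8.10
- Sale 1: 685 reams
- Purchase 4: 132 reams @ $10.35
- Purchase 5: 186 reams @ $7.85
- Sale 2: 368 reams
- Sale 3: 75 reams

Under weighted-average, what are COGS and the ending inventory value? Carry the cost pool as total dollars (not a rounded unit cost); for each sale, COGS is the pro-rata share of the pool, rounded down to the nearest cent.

After Purchase 1: 328 on hand, pool $3,017.60 (≈ $9.2000 each)
After Purchase 2: 577 on hand, pool $5,271.05 (≈ $9.1353 each)
After Purchase 3: 906 on hand, pool $7,935.95 (≈ $8.7593 each)
Sale 1, sell 685: 685/906 × $7,935.95 → $6,000.13
After Purchase 4: 353 on hand, pool $3,302.02 (≈ $9.3542 each)
After Purchase 5: 539 on hand, pool $4,762.12 (≈ $8.8351 each)
Sale 2, sell 368: 368/539 × $4,762.12 → $3,251.31
Sale 3, sell 75: 75/171 × $1,510.81 → $662.63
Total COGS = $6,000.13 + $3,251.31 + $662.63 = $9,914.07
Ending inventory (cost pool remaining) = $848.18
Check: goods available $10,762.25 = COGS $9,914.07 + ending $848.18

COGS = $9,914.07; ending inventory = $848.18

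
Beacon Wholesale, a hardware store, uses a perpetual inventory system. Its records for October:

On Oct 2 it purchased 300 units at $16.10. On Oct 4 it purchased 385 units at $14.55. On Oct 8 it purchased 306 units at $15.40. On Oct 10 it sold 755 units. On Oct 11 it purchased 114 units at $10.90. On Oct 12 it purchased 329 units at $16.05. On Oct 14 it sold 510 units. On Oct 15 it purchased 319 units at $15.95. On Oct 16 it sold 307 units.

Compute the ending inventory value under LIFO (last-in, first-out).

Oct 10, 755 sold [LIFO — newest first]: 306 @ $15.40 + 385 @ $14.55 + 64 @ $16.10 = $11,344.55
Oct 14, 510 sold [LIFO — newest first]: 329 @ $16.05 + 114 @ $10.90 + 67 @ $16.10 = $7,601.75
Oct 16, 307 sold [LIFO — newest first]: 307 @ $15.95 = $4,896.65
Total COGS = $11,344.55 + $7,601.75 + $4,896.65 = $23,842.95
Ending inventory: 169 @ $16.10 + 12 @ $15.95 = $2,912.30
Check: goods available $26,755.25 = COGS $23,842.95 + ending $2,912.30

Ending inventory = $2,912.30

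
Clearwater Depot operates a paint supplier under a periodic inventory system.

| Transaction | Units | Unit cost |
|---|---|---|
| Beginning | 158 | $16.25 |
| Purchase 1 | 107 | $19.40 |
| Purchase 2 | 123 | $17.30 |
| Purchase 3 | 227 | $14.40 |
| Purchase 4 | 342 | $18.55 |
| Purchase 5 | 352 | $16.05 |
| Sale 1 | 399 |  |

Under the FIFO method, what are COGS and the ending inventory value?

Sale 1 (399) [FIFO — oldest first]: 158 @ $16.25 + 107 @ $19.40 + 123 @ $17.30 + 11 @ $14.40 = $6,929.60
Ending inventory: 216 @ $14.40 + 342 @ $18.55 + 352 @ $16.05 = $15,104.10
Check: goods available $22,033.70 = COGS $6,929.60 + ending $15,104.10

COGS = $6,929.60; ending inventory = $15,104.10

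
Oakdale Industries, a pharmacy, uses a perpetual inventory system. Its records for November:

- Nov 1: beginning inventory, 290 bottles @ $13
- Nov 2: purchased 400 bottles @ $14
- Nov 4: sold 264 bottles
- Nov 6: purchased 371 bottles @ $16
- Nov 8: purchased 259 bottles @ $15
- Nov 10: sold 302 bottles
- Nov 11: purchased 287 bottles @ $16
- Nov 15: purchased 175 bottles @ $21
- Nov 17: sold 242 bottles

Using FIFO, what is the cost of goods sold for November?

COGS = $11,258

Nov 4, 264 sold [FIFO — oldest first]: 264 @ $13 = $3,432
Nov 10, 302 sold [FIFO — oldest first]: 26 @ $13 + 276 @ $14 = $4,202
Nov 17, 242 sold [FIFO — oldest first]: 124 @ $14 + 118 @ $16 = $3,624
Total COGS = $3,432 + $4,202 + $3,624 = $11,258
Ending inventory: 253 @ $16 + 259 @ $15 + 287 @ $16 + 175 @ $21 = $16,200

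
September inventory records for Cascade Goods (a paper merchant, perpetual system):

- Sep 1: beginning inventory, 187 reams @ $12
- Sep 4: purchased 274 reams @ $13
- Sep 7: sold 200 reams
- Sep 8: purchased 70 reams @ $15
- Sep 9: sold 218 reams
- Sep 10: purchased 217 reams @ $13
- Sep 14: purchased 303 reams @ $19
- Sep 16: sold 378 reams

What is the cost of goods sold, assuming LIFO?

Sep 7, 200 sold [LIFO — newest first]: 200 @ $13 = $2,600
Sep 9, 218 sold [LIFO — newest first]: 70 @ $15 + 74 @ $13 + 74 @ $12 = $2,900
Sep 16, 378 sold [LIFO — newest first]: 303 @ $19 + 75 @ $13 = $6,732
Total COGS = $2,600 + $2,900 + $6,732 = $12,232
Ending inventory: 113 @ $12 + 142 @ $13 = $3,202

COGS = $12,232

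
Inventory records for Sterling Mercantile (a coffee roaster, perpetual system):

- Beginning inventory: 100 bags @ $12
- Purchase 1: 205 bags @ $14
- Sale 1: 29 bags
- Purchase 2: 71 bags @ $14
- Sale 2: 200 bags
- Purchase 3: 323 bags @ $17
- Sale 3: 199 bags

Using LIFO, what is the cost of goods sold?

COGS = $6,589

Sale 1 (29) [LIFO — newest first]: 29 @ $14 = $406
Sale 2 (200) [LIFO — newest first]: 71 @ $14 + 129 @ $14 = $2,800
Sale 3 (199) [LIFO — newest first]: 199 @ $17 = $3,383
Total COGS = $406 + $2,800 + $3,383 = $6,589
Ending inventory: 100 @ $12 + 47 @ $14 + 124 @ $17 = $3,966
Check: goods available $10,555 = COGS $6,589 + ending $3,966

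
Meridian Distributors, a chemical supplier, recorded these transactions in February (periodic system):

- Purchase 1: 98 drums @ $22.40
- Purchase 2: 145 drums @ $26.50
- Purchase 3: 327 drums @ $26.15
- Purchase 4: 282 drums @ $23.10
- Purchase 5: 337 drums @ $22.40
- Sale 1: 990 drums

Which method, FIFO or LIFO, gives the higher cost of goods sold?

FIFO COGS: 98 @ $22.40 + 145 @ $26.50 + 327 @ $26.15 + 282 @ $23.10 + 138 @ $22.40 = $24,194.15
LIFO COGS: 337 @ $22.40 + 282 @ $23.10 + 327 @ $26.15 + 44 @ $26.50 = $23,780.05

FIFO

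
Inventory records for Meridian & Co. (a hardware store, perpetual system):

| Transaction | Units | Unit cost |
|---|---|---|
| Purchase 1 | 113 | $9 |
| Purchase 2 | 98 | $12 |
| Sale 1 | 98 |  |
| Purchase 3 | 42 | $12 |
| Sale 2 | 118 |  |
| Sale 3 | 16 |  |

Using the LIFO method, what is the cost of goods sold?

COGS = $2,508

Sale 1 (98) [LIFO — newest first]: 98 @ $12 = $1,176
Sale 2 (118) [LIFO — newest first]: 42 @ $12 + 76 @ $9 = $1,188
Sale 3 (16) [LIFO — newest first]: 16 @ $9 = $144
Total COGS = $1,176 + $1,188 + $144 = $2,508
Ending inventory: 21 @ $9 = $189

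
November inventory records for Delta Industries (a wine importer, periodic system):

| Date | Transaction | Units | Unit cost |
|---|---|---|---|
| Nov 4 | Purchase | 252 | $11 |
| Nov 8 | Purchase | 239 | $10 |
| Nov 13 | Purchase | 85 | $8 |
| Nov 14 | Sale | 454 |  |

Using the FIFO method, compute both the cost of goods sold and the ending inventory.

COGS = $4,792; ending inventory = $1,050

Nov 14, 454 sold [FIFO — oldest first]: 252 @ $11 + 202 @ $10 = $4,792
Ending inventory: 37 @ $10 + 85 @ $8 = $1,050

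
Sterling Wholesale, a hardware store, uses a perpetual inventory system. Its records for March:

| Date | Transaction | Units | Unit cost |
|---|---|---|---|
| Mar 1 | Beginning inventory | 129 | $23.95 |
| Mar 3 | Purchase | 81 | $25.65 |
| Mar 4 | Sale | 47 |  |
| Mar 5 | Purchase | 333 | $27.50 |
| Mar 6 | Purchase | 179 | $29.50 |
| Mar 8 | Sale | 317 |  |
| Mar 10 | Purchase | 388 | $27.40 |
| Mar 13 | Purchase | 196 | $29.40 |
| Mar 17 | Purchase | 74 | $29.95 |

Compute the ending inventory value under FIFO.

Mar 4, 47 sold [FIFO — oldest first]: 47 @ $23.95 = $1,125.65
Mar 8, 317 sold [FIFO — oldest first]: 82 @ $23.95 + 81 @ $25.65 + 154 @ $27.50 = $8,276.55
Total COGS = $1,125.65 + $8,276.55 = $9,402.20
Ending inventory: 179 @ $27.50 + 179 @ $29.50 + 388 @ $27.40 + 196 @ $29.40 + 74 @ $29.95 = $28,812.90

Ending inventory = $28,812.90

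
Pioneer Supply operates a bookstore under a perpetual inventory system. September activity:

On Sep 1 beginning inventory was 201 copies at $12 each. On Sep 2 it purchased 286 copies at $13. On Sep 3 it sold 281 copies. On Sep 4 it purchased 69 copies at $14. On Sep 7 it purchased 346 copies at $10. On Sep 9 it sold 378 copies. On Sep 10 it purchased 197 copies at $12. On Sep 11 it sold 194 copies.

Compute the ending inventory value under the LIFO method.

Ending inventory = $3,031

Sep 3, 281 sold [LIFO — newest first]: 281 @ $13 = $3,653
Sep 9, 378 sold [LIFO — newest first]: 346 @ $10 + 32 @ $14 = $3,908
Sep 11, 194 sold [LIFO — newest first]: 194 @ $12 = $2,328
Total COGS = $3,653 + $3,908 + $2,328 = $9,889
Ending inventory: 201 @ $12 + 5 @ $13 + 37 @ $14 + 3 @ $12 = $3,031
Check: goods available $12,920 = COGS $9,889 + ending $3,031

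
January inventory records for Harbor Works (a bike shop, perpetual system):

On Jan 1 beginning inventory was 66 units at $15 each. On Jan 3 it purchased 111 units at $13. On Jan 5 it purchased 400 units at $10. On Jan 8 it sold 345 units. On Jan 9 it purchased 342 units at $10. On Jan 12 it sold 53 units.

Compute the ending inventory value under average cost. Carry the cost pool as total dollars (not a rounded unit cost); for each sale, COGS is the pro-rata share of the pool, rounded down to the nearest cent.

After Jan 1: 66 on hand, pool $990.00 (≈ $15.0000 each)
After Jan 3: 177 on hand, pool $2,433.00 (≈ $13.7458 each)
After Jan 5: 577 on hand, pool $6,433.00 (≈ $11.1490 each)
Jan 8, sell 345: 345/577 × $6,433.00 → $3,846.42
After Jan 9: 574 on hand, pool $6,006.58 (≈ $10.4644 each)
Jan 12, sell 53: 53/574 × $6,006.58 → $554.61
Total COGS = $3,846.42 + $554.61 = $4,401.03
Ending inventory (cost pool remaining) = $5,451.97

Ending inventory = $5,451.97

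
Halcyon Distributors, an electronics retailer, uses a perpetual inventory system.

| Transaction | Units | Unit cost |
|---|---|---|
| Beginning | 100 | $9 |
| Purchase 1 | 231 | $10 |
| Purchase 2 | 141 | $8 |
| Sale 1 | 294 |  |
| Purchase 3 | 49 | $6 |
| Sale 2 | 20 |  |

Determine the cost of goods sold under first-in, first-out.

COGS = $3,040

Sale 1 (294) [FIFO — oldest first]: 100 @ $9 + 194 @ $10 = $2,840
Sale 2 (20) [FIFO — oldest first]: 20 @ $10 = $200
Total COGS = $2,840 + $200 = $3,040
Ending inventory: 17 @ $10 + 141 @ $8 + 49 @ $6 = $1,592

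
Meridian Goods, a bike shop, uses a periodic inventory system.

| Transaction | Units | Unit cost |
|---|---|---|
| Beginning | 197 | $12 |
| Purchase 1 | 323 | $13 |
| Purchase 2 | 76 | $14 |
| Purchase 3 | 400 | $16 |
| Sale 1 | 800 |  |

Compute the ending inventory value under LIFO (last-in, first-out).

Ending inventory = $2,352

Sale 1 (800) [LIFO — newest first]: 400 @ $16 + 76 @ $14 + 323 @ $13 + 1 @ $12 = $11,675
Ending inventory: 196 @ $12 = $2,352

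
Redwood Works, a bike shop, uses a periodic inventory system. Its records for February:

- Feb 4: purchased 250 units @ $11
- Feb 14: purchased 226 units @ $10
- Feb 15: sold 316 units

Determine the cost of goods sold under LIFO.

COGS = $3,250

Feb 15, 316 sold [LIFO — newest first]: 226 @ $10 + 90 @ $11 = $3,250
Ending inventory: 160 @ $11 = $1,760
Check: goods available $5,010 = COGS $3,250 + ending $1,760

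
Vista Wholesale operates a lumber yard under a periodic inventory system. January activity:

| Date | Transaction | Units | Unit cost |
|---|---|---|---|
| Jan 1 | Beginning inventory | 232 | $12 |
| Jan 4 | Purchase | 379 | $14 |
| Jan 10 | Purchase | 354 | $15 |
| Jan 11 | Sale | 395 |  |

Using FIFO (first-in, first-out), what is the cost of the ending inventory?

Jan 11, 395 sold [FIFO — oldest first]: 232 @ $12 + 163 @ $14 = $5,066
Ending inventory: 216 @ $14 + 354 @ $15 = $8,334

Ending inventory = $8,334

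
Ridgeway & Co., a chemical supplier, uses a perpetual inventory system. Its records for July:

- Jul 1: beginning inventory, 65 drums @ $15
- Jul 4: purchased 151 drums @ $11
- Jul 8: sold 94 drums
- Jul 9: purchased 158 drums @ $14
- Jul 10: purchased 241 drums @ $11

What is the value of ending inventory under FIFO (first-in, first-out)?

Ending inventory = $6,205

Jul 8, 94 sold [FIFO — oldest first]: 65 @ $15 + 29 @ $11 = $1,294
Ending inventory: 122 @ $11 + 158 @ $14 + 241 @ $11 = $6,205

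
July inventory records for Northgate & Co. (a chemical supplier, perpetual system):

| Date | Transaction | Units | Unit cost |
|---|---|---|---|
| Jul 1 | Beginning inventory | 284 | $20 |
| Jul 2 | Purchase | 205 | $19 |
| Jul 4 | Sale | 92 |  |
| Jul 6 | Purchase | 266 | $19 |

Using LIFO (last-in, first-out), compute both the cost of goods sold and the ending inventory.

Jul 4, 92 sold [LIFO — newest first]: 92 @ $19 = $1,748
Ending inventory: 284 @ $20 + 113 @ $19 + 266 @ $19 = $12,881

COGS = $1,748; ending inventory = $12,881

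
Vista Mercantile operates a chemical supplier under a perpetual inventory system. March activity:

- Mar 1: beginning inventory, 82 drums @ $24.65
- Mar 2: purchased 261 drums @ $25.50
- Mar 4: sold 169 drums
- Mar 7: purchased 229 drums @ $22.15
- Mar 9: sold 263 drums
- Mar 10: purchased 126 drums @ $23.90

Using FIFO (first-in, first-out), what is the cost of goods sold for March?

COGS = $10,648.15

Mar 4, 169 sold [FIFO — oldest first]: 82 @ $24.65 + 87 @ $25.50 = $4,239.80
Mar 9, 263 sold [FIFO — oldest first]: 174 @ $25.50 + 89 @ $22.15 = $6,408.35
Total COGS = $4,239.80 + $6,408.35 = $10,648.15
Ending inventory: 140 @ $22.15 + 126 @ $23.90 = $6,112.40
Check: goods available $16,760.55 = COGS $10,648.15 + ending $6,112.40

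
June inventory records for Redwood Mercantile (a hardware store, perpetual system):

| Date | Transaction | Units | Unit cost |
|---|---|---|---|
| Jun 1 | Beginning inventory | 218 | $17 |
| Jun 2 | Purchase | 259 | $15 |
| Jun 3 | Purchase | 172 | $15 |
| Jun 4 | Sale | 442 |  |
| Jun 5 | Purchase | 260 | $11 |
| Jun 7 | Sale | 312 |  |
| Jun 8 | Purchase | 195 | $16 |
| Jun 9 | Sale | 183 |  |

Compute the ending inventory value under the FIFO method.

Ending inventory = $2,672

Jun 4, 442 sold [FIFO — oldest first]: 218 @ $17 + 224 @ $15 = $7,066
Jun 7, 312 sold [FIFO — oldest first]: 35 @ $15 + 172 @ $15 + 105 @ $11 = $4,260
Jun 9, 183 sold [FIFO — oldest first]: 155 @ $11 + 28 @ $16 = $2,153
Total COGS = $7,066 + $4,260 + $2,153 = $13,479
Ending inventory: 167 @ $16 = $2,672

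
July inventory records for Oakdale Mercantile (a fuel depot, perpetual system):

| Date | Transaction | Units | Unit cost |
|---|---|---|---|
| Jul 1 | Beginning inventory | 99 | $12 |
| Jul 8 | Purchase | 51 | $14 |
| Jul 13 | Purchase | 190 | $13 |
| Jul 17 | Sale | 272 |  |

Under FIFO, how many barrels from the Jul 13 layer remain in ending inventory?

Jul 17, 272 sold [FIFO — oldest first]: 99 @ $12 + 51 @ $14 + 122 @ $13 = $3,488
Ending inventory: 68 @ $13 = $884

68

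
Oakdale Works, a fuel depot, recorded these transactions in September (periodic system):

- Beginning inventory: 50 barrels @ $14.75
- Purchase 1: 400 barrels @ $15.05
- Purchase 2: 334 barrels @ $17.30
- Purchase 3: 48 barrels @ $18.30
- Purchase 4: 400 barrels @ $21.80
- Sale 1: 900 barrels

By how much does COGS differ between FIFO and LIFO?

$2,256.00

FIFO COGS: 50 @ $14.75 + 400 @ $15.05 + 334 @ $17.30 + 48 @ $18.30 + 68 @ $21.80 = $14,896.50
LIFO COGS: 400 @ $21.80 + 48 @ $18.30 + 334 @ $17.30 + 118 @ $15.05 = $17,152.50
Difference = |$14,896.50 − $17,152.50| = $2,256.00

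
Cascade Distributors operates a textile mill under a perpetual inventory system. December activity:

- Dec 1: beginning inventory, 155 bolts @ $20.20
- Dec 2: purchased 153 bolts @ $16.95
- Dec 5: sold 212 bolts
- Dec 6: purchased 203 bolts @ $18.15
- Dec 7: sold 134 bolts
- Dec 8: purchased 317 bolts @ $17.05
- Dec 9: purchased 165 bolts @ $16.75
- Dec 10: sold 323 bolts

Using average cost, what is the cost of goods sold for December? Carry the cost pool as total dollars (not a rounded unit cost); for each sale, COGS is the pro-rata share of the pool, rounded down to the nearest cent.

After Dec 1: 155 on hand, pool $3,131.00 (≈ $20.2000 each)
After Dec 2: 308 on hand, pool $5,724.35 (≈ $18.5856 each)
Dec 5, sell 212: 212/308 × $5,724.35 → $3,940.13
After Dec 6: 299 on hand, pool $5,468.67 (≈ $18.2899 each)
Dec 7, sell 134: 134/299 × $5,468.67 → $2,450.84
After Dec 8: 482 on hand, pool $8,422.68 (≈ $17.4744 each)
After Dec 9: 647 on hand, pool $11,186.43 (≈ $17.2897 each)
Dec 10, sell 323: 323/647 × $11,186.43 → $5,584.57
Total COGS = $3,940.13 + $2,450.84 + $5,584.57 = $11,975.54
Ending inventory (cost pool remaining) = $5,601.86
Check: goods available $17,577.40 = COGS $11,975.54 + ending $5,601.86

COGS = $11,975.54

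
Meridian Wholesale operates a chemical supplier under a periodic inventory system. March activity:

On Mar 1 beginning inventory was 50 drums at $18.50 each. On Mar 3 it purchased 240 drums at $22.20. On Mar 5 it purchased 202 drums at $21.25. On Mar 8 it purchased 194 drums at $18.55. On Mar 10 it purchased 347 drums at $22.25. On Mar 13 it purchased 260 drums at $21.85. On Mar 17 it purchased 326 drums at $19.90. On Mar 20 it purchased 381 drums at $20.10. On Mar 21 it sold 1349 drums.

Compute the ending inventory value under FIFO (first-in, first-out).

Ending inventory = $13,031.10

Mar 21, 1349 sold [FIFO — oldest first]: 50 @ $18.50 + 240 @ $22.20 + 202 @ $21.25 + 194 @ $18.55 + 347 @ $22.25 + 260 @ $21.85 + 56 @ $19.90 = $28,660.35
Ending inventory: 270 @ $19.90 + 381 @ $20.10 = $13,031.10
Check: goods available $41,691.45 = COGS $28,660.35 + ending $13,031.10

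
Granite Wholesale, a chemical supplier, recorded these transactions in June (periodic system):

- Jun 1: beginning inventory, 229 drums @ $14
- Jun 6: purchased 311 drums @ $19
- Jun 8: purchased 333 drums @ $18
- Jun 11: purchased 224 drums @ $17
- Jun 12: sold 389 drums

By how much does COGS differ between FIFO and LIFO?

$532

FIFO COGS: 229 @ $14 + 160 @ $19 = $6,246
LIFO COGS: 224 @ $17 + 165 @ $18 = $6,778
Difference = |$6,246 − $6,778| = $532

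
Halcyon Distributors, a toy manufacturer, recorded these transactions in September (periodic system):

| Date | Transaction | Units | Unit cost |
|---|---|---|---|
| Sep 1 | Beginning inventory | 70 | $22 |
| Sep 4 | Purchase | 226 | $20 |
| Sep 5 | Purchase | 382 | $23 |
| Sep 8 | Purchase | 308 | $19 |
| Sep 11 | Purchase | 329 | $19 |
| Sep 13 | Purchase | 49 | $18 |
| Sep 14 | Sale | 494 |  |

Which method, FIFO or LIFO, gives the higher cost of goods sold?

FIFO COGS: 70 @ $22 + 226 @ $20 + 198 @ $23 = $10,614
LIFO COGS: 49 @ $18 + 329 @ $19 + 116 @ $19 = $9,337

FIFO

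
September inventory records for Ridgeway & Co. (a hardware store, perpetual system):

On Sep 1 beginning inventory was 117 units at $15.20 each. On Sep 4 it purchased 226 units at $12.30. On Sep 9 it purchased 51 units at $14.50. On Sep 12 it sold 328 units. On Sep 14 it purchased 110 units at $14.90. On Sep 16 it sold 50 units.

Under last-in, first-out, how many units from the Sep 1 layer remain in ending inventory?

66

Sep 12, 328 sold [LIFO — newest first]: 51 @ $14.50 + 226 @ $12.30 + 51 @ $15.20 = $4,294.50
Sep 16, 50 sold [LIFO — newest first]: 50 @ $14.90 = $745.00
Total COGS = $4,294.50 + $745.00 = $5,039.50
Ending inventory: 66 @ $15.20 + 60 @ $14.90 = $1,897.20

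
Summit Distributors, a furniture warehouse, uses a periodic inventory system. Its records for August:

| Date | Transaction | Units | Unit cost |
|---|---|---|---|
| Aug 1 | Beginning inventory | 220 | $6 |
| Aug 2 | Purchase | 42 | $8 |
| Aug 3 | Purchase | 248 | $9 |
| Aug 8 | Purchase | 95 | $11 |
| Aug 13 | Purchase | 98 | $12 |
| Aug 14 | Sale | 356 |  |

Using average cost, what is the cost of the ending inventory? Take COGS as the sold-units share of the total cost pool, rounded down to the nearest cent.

Ending inventory = $3,015.40

Aug 14, sell 356: 356/703 × $6,109.00 → $3,093.60
Ending inventory (cost pool remaining) = $3,015.40
Check: goods available $6,109.00 = COGS $3,093.60 + ending $3,015.40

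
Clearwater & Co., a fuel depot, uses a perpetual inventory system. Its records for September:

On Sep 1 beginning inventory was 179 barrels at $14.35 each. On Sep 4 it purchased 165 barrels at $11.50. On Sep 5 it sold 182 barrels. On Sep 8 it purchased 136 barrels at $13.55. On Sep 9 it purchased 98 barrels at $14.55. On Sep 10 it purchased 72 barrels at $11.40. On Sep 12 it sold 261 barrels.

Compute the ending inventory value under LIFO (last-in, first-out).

Ending inventory = $2,934.45

Sep 5, 182 sold [LIFO — newest first]: 165 @ $11.50 + 17 @ $14.35 = $2,141.45
Sep 12, 261 sold [LIFO — newest first]: 72 @ $11.40 + 98 @ $14.55 + 91 @ $13.55 = $3,479.75
Total COGS = $2,141.45 + $3,479.75 = $5,621.20
Ending inventory: 162 @ $14.35 + 45 @ $13.55 = $2,934.45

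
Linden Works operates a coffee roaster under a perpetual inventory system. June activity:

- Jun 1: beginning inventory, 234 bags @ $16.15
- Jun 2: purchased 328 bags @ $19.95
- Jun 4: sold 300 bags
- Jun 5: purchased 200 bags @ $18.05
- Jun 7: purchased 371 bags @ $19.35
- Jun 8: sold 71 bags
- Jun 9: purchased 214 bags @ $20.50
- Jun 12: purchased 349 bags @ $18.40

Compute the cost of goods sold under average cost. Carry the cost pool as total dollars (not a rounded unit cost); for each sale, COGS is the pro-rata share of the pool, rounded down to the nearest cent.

COGS = $6,840.08

After Jun 1: 234 on hand, pool $3,779.10 (≈ $16.1500 each)
After Jun 2: 562 on hand, pool $10,322.70 (≈ $18.3678 each)
Jun 4, sell 300: 300/562 × $10,322.70 → $5,510.33
After Jun 5: 462 on hand, pool $8,422.37 (≈ $18.2302 each)
After Jun 7: 833 on hand, pool $15,601.22 (≈ $18.7290 each)
Jun 8, sell 71: 71/833 × $15,601.22 → $1,329.75
After Jun 9: 976 on hand, pool $18,658.47 (≈ $19.1173 each)
After Jun 12: 1325 on hand, pool $25,080.07 (≈ $18.9284 each)
Total COGS = $5,510.33 + $1,329.75 = $6,840.08
Ending inventory (cost pool remaining) = $25,080.07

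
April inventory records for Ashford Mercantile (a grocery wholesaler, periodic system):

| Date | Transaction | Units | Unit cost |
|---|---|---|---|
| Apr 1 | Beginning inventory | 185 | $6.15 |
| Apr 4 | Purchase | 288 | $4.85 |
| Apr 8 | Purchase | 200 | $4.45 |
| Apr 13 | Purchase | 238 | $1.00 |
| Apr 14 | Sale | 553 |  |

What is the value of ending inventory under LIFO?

Ending inventory = $1,976.80

Apr 14, 553 sold [LIFO — newest first]: 238 @ $1.00 + 200 @ $4.45 + 115 @ $4.85 = $1,685.75
Ending inventory: 185 @ $6.15 + 173 @ $4.85 = $1,976.80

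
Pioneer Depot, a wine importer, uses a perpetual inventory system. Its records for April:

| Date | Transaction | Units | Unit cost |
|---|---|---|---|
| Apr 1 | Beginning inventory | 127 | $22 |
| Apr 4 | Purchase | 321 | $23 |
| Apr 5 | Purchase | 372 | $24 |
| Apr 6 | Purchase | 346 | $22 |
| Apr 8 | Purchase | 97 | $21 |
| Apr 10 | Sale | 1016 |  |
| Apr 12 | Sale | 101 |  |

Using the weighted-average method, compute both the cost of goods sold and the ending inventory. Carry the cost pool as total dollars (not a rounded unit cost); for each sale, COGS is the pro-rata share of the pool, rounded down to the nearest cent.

After Apr 1: 127 on hand, pool $2,794.00 (≈ $22.0000 each)
After Apr 4: 448 on hand, pool $10,177.00 (≈ $22.7165 each)
After Apr 5: 820 on hand, pool $19,105.00 (≈ $23.2988 each)
After Apr 6: 1166 on hand, pool $26,717.00 (≈ $22.9134 each)
After Apr 8: 1263 on hand, pool $28,754.00 (≈ $22.7664 each)
Apr 10, sell 1016: 1016/1263 × $28,754.00 → $23,130.69
Apr 12, sell 101: 101/247 × $5,623.31 → $2,299.41
Total COGS = $23,130.69 + $2,299.41 = $25,430.10
Ending inventory (cost pool remaining) = $3,323.90
Check: goods available $28,754.00 = COGS $25,430.10 + ending $3,323.90

COGS = $25,430.10; ending inventory = $3,323.90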